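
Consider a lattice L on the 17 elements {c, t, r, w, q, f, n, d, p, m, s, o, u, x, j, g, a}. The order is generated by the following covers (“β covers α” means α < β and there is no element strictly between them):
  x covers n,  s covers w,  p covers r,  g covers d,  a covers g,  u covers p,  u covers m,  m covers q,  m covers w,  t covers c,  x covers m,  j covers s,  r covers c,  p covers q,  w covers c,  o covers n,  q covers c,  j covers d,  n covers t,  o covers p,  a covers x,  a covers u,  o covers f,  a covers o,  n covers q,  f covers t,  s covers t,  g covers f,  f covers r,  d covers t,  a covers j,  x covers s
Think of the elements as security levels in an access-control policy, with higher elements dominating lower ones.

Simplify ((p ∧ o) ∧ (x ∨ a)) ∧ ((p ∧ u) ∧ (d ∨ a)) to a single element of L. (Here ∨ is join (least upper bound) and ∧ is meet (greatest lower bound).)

p

p ∧ o = p
x ∨ a = a
p ∧ a = p
p ∧ u = p
d ∨ a = a
p ∧ a = p
p ∧ p = p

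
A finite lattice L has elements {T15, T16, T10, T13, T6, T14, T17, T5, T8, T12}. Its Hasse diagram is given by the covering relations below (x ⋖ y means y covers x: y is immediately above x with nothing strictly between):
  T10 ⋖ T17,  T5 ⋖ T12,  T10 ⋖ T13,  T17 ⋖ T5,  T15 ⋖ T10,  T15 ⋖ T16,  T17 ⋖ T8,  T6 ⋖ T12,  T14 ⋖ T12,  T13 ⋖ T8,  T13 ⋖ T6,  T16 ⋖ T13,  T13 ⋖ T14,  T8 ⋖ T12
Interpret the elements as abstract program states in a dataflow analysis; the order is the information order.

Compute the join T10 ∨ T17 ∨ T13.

T8

Common upper bounds of {T10, T17, T13}: T12, T8.
The least among these is T8.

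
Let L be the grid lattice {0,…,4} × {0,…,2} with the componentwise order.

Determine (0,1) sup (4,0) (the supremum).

In a product of chains, the join is componentwise max, giving (4,1).

(4,1)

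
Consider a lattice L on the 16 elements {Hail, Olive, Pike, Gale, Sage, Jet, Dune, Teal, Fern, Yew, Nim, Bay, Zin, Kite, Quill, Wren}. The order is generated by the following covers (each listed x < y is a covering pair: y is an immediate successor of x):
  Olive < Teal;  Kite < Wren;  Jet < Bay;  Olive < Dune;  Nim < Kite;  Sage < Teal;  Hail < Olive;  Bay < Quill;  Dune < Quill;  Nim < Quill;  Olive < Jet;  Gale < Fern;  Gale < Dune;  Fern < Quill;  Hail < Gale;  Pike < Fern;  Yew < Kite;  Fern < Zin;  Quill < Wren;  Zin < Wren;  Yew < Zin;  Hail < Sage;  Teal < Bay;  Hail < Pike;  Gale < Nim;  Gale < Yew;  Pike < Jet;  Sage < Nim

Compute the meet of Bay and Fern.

Common lower bounds of {Bay, Fern}: Hail, Pike.
The greatest among these is Pike.

Pike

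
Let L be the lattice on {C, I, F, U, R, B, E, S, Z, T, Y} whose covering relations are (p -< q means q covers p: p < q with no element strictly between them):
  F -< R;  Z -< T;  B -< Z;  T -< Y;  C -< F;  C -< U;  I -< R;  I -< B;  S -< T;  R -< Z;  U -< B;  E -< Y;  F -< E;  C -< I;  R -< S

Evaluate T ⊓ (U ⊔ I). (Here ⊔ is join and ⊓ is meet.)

B

U ∨ I = B
T ∧ B = B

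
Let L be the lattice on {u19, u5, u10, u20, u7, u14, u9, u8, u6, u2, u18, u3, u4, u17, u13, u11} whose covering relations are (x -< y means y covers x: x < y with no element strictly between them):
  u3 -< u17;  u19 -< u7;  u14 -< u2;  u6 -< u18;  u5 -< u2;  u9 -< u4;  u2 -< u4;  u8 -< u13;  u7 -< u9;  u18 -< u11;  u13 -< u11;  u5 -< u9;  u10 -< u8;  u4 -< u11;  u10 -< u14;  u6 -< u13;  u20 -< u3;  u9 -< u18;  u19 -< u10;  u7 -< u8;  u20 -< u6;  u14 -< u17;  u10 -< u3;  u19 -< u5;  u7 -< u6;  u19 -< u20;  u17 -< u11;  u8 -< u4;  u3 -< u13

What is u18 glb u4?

Common lower bounds of {u18, u4}: u19, u5, u7, u9.
The greatest among these is u9.

u9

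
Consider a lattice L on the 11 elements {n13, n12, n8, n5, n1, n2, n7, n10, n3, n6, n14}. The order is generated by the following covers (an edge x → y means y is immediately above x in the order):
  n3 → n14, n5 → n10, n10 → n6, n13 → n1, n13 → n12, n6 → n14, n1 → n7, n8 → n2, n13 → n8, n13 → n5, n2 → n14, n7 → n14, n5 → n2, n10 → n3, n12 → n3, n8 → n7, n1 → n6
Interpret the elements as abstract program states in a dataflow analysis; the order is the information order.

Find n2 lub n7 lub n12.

n14

Common upper bounds of {n2, n7, n12}: n14.
The least among these is n14.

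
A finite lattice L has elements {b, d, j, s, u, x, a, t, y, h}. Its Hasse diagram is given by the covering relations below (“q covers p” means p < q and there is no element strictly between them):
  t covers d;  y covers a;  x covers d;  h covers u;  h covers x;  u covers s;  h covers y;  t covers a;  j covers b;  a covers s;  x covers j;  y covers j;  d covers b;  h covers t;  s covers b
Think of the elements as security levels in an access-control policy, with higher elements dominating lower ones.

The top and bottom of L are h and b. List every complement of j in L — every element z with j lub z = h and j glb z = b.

Need z with j ∨ z = h and j ∧ z = b.
Checking each element gives: t, u.

t, u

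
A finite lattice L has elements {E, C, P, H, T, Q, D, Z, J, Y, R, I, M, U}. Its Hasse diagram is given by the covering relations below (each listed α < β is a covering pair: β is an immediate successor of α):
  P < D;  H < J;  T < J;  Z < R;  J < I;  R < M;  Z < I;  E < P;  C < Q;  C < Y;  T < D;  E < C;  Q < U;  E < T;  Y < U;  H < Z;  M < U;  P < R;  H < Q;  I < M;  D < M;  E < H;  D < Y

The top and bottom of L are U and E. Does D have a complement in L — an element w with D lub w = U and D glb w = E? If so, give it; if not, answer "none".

Q

Need w with D ∨ w = U and D ∧ w = E.
Checking each element gives: Q.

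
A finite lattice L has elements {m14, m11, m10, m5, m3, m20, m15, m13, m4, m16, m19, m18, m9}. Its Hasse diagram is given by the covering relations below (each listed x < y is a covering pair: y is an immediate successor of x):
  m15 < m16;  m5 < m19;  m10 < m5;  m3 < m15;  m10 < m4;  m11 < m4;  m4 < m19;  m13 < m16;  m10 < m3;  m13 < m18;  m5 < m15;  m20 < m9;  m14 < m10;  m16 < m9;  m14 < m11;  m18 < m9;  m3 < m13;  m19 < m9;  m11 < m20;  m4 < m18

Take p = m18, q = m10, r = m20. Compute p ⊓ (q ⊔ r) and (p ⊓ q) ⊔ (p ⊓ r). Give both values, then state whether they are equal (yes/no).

q ⊔ r = m9, so p ⊓ (q ⊔ r) = m18 ⊓ m9 = m18.
p ⊓ q = m10 and p ⊓ r = m11, so (p ⊓ q) ⊔ (p ⊓ r) = m10 ⊔ m11 = m4.
Equal: no.

m18; m4; no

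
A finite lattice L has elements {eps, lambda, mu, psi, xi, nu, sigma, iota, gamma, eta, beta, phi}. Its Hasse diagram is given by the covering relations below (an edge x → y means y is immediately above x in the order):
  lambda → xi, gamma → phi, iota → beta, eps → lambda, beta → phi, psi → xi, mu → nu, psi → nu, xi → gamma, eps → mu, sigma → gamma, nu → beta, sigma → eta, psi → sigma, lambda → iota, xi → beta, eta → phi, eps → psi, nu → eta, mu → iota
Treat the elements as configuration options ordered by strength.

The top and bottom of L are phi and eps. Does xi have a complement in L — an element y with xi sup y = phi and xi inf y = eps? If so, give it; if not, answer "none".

For every candidate y, either xi ∨ y ≠ phi or xi ∧ y ≠ eps; no complement exists.

none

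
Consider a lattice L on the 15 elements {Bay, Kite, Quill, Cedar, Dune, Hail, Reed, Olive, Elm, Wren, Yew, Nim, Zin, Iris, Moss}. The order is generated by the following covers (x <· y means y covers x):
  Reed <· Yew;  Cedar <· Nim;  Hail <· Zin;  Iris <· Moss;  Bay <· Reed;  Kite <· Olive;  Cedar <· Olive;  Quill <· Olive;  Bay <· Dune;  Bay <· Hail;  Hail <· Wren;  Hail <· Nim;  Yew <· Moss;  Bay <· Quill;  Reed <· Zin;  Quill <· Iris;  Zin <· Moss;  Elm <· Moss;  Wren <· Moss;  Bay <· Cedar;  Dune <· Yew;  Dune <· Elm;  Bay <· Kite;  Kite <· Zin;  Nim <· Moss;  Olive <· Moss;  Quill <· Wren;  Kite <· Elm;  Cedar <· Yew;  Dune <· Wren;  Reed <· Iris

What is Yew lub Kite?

Moss

Common upper bounds of {Yew, Kite}: Moss.
The least among these is Moss.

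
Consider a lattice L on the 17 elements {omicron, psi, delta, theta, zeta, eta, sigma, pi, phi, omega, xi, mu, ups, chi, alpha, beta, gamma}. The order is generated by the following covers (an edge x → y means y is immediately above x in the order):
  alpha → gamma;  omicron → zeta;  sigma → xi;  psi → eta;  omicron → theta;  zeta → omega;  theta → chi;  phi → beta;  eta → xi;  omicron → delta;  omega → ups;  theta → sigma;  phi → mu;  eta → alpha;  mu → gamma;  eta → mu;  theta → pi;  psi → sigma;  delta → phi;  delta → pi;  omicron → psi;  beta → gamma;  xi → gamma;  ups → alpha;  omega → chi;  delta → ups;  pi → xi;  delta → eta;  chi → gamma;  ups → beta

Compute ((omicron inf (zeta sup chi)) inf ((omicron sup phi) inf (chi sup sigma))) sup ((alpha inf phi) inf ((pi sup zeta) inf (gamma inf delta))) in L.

delta

zeta ∨ chi = chi
omicron ∧ chi = omicron
omicron ∨ phi = phi
chi ∨ sigma = gamma
phi ∧ gamma = phi
omicron ∧ phi = omicron
alpha ∧ phi = delta
pi ∨ zeta = gamma
gamma ∧ delta = delta
gamma ∧ delta = delta
delta ∧ delta = delta
omicron ∨ delta = delta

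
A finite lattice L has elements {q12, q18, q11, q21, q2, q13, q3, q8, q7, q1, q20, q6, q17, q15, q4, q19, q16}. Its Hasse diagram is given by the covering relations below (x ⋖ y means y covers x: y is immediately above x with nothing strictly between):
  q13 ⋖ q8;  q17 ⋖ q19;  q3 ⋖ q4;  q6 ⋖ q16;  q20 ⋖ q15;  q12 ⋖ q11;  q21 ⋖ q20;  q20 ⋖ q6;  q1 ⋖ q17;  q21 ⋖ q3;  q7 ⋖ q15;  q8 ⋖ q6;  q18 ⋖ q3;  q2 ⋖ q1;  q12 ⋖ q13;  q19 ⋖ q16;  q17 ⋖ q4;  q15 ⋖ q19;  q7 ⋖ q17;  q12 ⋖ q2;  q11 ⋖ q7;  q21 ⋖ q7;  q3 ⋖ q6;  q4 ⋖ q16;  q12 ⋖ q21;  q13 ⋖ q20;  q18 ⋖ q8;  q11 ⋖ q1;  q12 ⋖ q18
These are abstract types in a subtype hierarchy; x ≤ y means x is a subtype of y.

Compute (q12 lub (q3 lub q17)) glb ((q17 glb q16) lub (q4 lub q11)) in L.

q3 ∨ q17 = q4
q12 ∨ q4 = q4
q17 ∧ q16 = q17
q4 ∨ q11 = q4
q17 ∨ q4 = q4
q4 ∧ q4 = q4

q4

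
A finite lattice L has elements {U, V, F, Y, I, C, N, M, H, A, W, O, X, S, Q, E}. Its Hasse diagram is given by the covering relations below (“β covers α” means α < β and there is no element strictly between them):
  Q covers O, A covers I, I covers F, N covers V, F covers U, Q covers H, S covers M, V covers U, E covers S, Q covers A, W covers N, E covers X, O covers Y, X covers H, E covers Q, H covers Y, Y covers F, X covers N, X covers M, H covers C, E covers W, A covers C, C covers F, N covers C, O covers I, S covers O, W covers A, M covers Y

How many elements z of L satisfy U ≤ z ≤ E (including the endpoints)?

The interval [U, E] = {A, C, E, F, H, I, M, N, O, Q, S, U, V, W, X, Y}, which has 16 elements.

16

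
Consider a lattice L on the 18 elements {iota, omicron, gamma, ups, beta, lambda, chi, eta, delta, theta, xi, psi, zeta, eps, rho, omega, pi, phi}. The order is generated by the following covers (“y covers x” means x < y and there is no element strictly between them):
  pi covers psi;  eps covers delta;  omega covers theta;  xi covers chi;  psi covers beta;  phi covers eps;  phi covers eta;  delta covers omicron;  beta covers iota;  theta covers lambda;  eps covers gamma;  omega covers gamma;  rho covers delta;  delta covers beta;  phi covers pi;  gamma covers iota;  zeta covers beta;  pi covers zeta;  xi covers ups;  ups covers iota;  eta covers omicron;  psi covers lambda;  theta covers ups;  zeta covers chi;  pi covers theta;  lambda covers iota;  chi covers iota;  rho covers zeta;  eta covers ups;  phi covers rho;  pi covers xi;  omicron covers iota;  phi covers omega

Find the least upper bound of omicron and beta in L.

Common upper bounds of {omicron, beta}: delta, eps, phi, rho.
The least among these is delta.

delta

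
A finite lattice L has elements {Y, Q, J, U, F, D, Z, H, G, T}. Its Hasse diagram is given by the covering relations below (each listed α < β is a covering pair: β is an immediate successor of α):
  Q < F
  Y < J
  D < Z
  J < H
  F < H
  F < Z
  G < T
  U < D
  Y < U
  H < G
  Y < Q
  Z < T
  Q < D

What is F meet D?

Common lower bounds of {F, D}: Q, Y.
The greatest among these is Q.

Q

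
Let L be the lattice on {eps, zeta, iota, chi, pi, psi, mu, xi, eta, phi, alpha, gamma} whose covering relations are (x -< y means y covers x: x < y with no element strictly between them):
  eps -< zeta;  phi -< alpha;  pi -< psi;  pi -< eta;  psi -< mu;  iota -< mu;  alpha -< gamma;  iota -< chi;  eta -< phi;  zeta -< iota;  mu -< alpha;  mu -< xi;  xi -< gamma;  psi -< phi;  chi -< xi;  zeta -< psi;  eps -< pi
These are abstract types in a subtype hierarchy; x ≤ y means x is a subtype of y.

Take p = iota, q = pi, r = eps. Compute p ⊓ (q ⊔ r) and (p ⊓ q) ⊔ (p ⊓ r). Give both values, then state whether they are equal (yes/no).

q ⊔ r = pi, so p ⊓ (q ⊔ r) = iota ⊓ pi = eps.
p ⊓ q = eps and p ⊓ r = eps, so (p ⊓ q) ⊔ (p ⊓ r) = eps ⊔ eps = eps.
Equal: yes.

eps; eps; yes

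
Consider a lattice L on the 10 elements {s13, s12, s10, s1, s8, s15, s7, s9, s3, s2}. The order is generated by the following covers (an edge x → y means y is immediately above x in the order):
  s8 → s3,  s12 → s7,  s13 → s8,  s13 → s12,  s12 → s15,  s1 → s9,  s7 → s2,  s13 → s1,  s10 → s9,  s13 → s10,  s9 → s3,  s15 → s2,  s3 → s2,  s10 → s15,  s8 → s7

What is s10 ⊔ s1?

s9

Common upper bounds of {s10, s1}: s2, s3, s9.
The least among these is s9.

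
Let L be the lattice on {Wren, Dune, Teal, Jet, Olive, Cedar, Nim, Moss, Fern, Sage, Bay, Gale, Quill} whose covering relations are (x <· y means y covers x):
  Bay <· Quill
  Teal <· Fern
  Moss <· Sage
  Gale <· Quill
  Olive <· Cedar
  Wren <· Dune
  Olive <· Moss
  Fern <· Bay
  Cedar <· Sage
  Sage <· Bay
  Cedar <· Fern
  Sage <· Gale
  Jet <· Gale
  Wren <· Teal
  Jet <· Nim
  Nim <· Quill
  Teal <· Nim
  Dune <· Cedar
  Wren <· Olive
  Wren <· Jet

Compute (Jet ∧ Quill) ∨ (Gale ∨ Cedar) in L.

Gale

Jet ∧ Quill = Jet
Gale ∨ Cedar = Gale
Jet ∨ Gale = Gale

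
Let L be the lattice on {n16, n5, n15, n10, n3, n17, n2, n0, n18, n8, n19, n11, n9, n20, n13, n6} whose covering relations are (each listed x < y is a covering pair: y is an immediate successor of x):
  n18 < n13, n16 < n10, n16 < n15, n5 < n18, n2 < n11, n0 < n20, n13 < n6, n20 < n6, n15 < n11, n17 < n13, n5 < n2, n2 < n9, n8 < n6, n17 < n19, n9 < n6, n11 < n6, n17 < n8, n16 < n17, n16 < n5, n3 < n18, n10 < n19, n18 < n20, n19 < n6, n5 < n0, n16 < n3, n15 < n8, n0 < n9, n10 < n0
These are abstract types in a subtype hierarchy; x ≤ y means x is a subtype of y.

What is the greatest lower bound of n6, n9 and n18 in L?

Common lower bounds of {n6, n9, n18}: n16, n5.
The greatest among these is n5.

n5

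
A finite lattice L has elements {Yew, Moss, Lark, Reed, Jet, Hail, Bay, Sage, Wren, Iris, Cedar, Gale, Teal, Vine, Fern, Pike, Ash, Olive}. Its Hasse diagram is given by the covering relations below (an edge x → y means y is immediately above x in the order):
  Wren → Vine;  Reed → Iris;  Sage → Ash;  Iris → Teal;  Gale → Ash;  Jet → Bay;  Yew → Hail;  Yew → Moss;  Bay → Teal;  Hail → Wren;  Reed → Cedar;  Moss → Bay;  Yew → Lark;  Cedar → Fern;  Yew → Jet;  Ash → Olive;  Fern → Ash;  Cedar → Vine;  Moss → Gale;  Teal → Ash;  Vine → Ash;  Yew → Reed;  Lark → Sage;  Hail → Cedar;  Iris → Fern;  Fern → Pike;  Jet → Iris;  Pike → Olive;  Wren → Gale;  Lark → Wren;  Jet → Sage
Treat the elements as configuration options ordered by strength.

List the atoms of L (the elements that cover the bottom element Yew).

The atoms are exactly the elements that cover Yew: Hail, Jet, Lark, Moss, Reed.

Hail, Jet, Lark, Moss, Reed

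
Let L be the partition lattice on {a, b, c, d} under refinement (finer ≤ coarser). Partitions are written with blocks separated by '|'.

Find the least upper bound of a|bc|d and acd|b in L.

abcd

The join of a|bc|d and acd|b merges any blocks that overlap across the partitions, giving abcd.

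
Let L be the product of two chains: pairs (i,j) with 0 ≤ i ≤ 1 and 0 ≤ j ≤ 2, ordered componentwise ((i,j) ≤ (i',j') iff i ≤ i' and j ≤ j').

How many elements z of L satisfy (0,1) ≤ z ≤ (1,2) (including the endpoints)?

4

The interval [(0,1), (1,2)] = {(0,1), (0,2), (1,1), (1,2)}, which has 4 elements.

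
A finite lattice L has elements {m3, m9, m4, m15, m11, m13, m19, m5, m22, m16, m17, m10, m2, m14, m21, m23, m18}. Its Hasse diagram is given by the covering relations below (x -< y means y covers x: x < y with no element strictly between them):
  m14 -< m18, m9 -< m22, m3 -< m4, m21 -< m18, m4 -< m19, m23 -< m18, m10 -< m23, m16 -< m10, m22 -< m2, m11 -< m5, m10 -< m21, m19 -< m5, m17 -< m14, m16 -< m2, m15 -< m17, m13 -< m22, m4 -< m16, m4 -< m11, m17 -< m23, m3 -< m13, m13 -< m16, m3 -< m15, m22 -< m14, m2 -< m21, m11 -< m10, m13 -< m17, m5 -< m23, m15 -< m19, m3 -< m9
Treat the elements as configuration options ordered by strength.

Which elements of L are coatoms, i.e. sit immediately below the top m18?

The coatoms are exactly the elements covered by m18: m14, m21, m23.

m14, m21, m23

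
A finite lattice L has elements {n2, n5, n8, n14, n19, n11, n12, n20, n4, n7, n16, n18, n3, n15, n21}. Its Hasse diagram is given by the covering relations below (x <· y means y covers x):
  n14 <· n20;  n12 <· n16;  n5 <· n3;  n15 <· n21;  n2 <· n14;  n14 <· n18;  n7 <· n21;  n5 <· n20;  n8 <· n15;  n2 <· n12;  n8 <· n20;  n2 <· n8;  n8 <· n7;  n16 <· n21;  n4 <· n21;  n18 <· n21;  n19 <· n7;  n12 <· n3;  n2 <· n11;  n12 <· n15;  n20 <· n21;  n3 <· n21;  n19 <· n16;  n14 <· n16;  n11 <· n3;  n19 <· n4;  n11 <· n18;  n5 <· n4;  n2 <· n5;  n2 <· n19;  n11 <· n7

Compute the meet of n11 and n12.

n2

Common lower bounds of {n11, n12}: n2.
The greatest among these is n2.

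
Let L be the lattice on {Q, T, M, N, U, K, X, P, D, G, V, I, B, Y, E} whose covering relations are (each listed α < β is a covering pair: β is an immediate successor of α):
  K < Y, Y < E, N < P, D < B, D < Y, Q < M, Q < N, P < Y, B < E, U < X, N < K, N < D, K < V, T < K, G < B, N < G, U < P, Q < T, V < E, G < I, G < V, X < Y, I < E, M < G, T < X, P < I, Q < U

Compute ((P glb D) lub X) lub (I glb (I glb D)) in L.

Y

P ∧ D = N
N ∨ X = Y
I ∧ D = N
I ∧ N = N
Y ∨ N = Y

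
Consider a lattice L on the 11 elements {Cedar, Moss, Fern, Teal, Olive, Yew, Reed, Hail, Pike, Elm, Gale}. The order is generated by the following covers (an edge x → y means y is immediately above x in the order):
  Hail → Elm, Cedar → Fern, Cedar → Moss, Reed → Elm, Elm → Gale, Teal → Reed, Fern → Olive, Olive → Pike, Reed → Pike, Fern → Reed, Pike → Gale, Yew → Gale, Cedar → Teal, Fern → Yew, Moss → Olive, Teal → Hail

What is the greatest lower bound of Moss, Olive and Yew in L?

Cedar

Common lower bounds of {Moss, Olive, Yew}: Cedar.
The greatest among these is Cedar.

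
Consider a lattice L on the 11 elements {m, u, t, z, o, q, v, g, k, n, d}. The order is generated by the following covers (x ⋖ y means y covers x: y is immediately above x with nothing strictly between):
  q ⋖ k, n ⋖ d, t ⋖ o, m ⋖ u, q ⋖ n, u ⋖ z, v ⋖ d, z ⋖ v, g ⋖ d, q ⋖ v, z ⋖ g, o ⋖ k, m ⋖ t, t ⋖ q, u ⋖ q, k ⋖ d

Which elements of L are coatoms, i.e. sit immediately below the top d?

The coatoms are exactly the elements covered by d: g, k, n, v.

g, k, n, v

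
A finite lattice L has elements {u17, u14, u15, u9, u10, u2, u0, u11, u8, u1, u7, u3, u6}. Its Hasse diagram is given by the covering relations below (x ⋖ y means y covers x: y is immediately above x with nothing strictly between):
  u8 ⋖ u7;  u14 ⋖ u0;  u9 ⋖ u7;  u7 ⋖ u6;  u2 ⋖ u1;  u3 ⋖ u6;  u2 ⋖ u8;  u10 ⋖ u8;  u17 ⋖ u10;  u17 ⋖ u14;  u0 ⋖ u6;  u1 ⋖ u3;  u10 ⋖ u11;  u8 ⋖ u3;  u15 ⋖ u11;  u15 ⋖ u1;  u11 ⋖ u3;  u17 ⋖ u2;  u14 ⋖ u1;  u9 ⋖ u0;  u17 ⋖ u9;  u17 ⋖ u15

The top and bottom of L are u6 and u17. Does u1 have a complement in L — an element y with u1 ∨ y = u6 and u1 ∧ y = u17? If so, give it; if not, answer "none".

u9

Need y with u1 ∨ y = u6 and u1 ∧ y = u17.
Checking each element gives: u9.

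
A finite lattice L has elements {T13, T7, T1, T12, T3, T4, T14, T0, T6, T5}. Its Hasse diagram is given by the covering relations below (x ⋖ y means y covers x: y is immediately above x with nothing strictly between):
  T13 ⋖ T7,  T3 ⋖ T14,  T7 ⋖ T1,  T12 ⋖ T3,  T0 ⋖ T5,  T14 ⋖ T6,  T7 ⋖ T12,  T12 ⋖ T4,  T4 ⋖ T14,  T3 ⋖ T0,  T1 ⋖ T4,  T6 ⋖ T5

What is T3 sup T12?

T3

Common upper bounds of {T3, T12}: T0, T14, T3, T5, T6.
The least among these is T3.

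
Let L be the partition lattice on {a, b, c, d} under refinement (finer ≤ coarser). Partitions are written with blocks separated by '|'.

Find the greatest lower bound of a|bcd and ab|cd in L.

The meet (common refinement) of a|bcd and ab|cd intersects blocks pairwise, giving a|b|cd.

a|b|cd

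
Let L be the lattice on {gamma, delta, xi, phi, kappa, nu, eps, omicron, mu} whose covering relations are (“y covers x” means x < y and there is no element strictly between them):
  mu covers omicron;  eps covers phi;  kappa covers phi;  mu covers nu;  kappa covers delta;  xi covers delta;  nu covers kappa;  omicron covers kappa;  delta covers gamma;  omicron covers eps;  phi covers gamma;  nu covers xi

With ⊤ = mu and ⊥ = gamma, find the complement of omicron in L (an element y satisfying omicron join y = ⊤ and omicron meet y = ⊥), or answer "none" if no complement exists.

For every candidate y, either omicron ∨ y ≠ mu or omicron ∧ y ≠ gamma; no complement exists.

none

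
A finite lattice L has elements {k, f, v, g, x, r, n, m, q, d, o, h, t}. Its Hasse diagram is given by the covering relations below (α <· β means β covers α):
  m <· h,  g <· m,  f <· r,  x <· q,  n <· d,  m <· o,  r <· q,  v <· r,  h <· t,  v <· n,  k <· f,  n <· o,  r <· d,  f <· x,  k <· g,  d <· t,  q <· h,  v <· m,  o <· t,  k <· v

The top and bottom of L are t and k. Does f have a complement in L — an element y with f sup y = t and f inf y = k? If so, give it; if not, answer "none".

o

Need y with f ∨ y = t and f ∧ y = k.
Checking each element gives: o.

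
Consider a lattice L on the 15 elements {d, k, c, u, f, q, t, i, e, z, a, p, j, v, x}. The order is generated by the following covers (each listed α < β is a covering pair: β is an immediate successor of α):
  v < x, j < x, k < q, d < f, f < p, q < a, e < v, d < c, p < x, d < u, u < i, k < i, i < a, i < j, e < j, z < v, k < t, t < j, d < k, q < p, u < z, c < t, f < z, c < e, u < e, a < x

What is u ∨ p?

Common upper bounds of {u, p}: x.
The least among these is x.

x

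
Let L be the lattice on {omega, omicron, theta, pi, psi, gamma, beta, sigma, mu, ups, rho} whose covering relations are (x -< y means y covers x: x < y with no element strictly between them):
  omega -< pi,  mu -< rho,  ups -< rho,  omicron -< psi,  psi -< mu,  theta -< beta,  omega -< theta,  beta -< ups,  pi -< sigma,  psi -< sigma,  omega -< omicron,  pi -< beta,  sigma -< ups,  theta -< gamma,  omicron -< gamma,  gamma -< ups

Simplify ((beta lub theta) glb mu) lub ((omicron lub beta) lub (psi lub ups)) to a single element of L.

ups

beta ∨ theta = beta
beta ∧ mu = omega
omicron ∨ beta = ups
psi ∨ ups = ups
ups ∨ ups = ups
omega ∨ ups = ups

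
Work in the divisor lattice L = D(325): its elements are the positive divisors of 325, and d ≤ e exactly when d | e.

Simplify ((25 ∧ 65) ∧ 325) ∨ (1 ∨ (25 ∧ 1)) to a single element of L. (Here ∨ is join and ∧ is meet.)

25 ∧ 65 = 5
5 ∧ 325 = 5
25 ∧ 1 = 1
1 ∨ 1 = 1
5 ∨ 1 = 5

5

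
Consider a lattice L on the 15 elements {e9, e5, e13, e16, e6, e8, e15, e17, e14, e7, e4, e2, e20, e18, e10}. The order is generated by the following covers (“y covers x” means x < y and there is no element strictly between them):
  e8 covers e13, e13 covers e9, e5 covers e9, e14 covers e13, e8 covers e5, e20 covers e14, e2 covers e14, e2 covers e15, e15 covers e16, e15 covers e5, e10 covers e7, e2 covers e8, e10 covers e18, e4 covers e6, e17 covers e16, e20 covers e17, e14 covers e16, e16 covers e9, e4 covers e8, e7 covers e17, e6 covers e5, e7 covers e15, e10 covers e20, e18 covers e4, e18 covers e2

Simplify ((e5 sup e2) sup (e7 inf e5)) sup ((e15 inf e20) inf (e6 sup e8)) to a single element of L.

e5 ∨ e2 = e2
e7 ∧ e5 = e5
e2 ∨ e5 = e2
e15 ∧ e20 = e16
e6 ∨ e8 = e4
e16 ∧ e4 = e9
e2 ∨ e9 = e2

e2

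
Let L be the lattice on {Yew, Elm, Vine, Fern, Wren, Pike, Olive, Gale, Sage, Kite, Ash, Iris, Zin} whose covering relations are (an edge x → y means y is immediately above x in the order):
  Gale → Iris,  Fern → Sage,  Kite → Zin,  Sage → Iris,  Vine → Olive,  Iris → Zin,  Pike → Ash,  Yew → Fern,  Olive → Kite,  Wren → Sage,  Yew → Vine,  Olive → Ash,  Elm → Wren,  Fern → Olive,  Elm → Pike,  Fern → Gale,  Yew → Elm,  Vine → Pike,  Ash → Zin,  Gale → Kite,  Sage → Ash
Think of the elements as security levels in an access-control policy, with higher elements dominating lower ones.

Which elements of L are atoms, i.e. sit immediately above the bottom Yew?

Elm, Fern, Vine

The atoms are exactly the elements that cover Yew: Elm, Fern, Vine.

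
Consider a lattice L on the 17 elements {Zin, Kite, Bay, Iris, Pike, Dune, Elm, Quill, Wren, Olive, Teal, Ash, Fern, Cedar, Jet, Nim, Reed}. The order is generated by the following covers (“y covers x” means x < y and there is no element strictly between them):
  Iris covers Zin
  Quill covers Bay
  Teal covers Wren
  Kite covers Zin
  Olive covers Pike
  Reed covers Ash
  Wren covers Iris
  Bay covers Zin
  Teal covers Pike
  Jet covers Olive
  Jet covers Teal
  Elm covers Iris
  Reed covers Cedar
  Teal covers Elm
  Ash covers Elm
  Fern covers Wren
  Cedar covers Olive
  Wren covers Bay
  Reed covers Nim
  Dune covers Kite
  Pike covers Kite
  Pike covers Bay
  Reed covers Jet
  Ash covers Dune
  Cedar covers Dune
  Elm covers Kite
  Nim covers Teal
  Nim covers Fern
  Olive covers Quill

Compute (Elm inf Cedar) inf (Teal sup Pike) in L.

Elm ∧ Cedar = Kite
Teal ∨ Pike = Teal
Kite ∧ Teal = Kite

Kite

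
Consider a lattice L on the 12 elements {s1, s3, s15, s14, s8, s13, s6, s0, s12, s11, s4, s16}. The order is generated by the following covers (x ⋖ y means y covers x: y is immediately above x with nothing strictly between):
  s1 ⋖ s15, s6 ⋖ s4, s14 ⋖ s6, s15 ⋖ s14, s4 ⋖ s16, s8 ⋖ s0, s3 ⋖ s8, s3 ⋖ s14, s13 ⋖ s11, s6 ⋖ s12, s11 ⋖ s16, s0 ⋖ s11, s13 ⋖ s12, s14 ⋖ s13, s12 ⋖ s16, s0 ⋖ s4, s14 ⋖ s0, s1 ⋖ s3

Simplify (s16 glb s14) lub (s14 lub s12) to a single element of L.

s16 ∧ s14 = s14
s14 ∨ s12 = s12
s14 ∨ s12 = s12

s12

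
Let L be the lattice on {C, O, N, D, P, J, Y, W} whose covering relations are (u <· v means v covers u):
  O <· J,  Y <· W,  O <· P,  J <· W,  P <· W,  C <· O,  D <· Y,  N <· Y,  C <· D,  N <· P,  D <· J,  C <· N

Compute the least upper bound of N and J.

W

Common upper bounds of {N, J}: W.
The least among these is W.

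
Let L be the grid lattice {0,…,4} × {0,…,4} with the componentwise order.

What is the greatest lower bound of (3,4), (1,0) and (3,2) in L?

(1,0)

In a product of chains, the meet is componentwise min, giving (1,0).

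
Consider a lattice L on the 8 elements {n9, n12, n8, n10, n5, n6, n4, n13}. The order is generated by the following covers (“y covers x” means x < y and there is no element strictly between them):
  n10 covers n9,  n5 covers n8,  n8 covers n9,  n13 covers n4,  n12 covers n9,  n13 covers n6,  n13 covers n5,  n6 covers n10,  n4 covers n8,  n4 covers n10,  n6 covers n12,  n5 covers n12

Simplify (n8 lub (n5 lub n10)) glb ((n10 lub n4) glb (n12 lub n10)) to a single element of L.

n10

n5 ∨ n10 = n13
n8 ∨ n13 = n13
n10 ∨ n4 = n4
n12 ∨ n10 = n6
n4 ∧ n6 = n10
n13 ∧ n10 = n10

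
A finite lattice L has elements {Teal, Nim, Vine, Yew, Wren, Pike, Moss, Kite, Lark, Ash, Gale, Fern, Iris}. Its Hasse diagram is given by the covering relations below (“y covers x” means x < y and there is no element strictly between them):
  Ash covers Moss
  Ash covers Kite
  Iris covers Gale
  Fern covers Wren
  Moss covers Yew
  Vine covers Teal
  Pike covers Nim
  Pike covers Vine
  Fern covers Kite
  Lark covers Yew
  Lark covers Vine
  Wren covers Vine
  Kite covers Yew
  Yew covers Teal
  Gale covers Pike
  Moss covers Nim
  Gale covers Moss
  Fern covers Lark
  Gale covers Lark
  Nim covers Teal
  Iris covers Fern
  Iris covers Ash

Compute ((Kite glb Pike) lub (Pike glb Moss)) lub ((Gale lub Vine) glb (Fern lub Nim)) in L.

Gale

Kite ∧ Pike = Teal
Pike ∧ Moss = Nim
Teal ∨ Nim = Nim
Gale ∨ Vine = Gale
Fern ∨ Nim = Iris
Gale ∧ Iris = Gale
Nim ∨ Gale = Gale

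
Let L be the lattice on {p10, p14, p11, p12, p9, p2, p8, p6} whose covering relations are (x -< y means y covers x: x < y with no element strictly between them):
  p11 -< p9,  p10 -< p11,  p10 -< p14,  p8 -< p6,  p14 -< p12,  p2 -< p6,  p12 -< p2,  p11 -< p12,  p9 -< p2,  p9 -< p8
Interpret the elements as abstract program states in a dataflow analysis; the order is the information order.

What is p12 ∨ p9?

Common upper bounds of {p12, p9}: p2, p6.
The least among these is p2.

p2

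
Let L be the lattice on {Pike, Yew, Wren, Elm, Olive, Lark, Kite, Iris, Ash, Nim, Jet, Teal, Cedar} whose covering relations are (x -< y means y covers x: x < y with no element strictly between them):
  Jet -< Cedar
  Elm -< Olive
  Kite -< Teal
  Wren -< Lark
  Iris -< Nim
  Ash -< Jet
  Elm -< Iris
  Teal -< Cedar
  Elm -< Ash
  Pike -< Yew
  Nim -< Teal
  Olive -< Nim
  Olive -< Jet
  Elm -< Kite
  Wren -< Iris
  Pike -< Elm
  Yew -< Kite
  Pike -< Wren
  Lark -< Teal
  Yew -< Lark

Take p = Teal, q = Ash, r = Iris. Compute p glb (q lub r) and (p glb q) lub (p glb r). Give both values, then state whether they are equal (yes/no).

q lub r = Cedar, so p glb (q lub r) = Teal glb Cedar = Teal.
p glb q = Elm and p glb r = Iris, so (p glb q) lub (p glb r) = Elm lub Iris = Iris.
Equal: no.

Teal; Iris; no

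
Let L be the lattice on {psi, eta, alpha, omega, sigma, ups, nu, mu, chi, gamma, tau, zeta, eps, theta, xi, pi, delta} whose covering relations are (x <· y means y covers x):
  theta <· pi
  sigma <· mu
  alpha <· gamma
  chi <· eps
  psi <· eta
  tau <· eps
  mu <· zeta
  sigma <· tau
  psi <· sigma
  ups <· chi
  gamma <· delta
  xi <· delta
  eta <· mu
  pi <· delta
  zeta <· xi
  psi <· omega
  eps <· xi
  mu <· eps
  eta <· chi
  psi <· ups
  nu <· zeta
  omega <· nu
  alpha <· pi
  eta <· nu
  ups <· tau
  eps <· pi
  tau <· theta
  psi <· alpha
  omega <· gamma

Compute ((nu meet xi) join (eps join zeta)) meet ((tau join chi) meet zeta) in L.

mu

nu ∧ xi = nu
eps ∨ zeta = xi
nu ∨ xi = xi
tau ∨ chi = eps
eps ∧ zeta = mu
xi ∧ mu = mu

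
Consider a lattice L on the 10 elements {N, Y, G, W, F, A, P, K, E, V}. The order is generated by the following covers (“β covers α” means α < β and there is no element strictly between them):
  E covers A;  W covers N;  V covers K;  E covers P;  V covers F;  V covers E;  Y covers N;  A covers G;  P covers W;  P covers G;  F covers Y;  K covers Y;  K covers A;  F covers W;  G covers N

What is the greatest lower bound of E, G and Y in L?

N

Common lower bounds of {E, G, Y}: N.
The greatest among these is N.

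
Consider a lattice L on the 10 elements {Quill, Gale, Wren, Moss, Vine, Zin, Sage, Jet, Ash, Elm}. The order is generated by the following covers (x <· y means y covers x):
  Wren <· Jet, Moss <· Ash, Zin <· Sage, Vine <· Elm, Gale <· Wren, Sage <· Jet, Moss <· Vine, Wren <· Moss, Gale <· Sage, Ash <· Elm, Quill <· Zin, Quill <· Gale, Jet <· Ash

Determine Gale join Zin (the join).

Sage

Common upper bounds of {Gale, Zin}: Ash, Elm, Jet, Sage.
The least among these is Sage.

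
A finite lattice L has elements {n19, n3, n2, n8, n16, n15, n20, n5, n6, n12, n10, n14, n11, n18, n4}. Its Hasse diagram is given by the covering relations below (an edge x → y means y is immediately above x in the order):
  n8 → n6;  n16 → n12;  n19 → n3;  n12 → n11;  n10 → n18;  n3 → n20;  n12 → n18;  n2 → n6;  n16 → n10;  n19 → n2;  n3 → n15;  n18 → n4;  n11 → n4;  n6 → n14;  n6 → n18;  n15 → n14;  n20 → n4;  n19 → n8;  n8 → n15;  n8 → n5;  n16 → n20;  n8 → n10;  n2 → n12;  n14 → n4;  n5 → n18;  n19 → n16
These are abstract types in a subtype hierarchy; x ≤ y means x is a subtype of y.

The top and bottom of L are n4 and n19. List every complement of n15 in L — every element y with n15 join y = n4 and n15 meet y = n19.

n11, n12, n16

Need y with n15 ∨ y = n4 and n15 ∧ y = n19.
Checking each element gives: n11, n12, n16.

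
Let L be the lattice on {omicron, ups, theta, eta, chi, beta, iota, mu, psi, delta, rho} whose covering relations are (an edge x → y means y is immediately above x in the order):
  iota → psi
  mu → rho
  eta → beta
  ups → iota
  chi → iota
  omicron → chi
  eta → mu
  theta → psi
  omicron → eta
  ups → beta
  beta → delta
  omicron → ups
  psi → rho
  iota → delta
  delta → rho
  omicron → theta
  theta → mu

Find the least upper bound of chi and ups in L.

iota

Common upper bounds of {chi, ups}: delta, iota, psi, rho.
The least among these is iota.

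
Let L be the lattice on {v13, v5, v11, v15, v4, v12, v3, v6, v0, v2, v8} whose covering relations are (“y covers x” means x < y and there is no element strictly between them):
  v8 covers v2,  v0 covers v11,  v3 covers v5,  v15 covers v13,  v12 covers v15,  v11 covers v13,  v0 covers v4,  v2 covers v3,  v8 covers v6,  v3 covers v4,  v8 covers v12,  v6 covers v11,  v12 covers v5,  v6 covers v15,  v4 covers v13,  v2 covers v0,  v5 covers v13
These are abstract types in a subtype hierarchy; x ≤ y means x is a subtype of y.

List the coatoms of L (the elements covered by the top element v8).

v12, v2, v6

The coatoms are exactly the elements covered by v8: v12, v2, v6.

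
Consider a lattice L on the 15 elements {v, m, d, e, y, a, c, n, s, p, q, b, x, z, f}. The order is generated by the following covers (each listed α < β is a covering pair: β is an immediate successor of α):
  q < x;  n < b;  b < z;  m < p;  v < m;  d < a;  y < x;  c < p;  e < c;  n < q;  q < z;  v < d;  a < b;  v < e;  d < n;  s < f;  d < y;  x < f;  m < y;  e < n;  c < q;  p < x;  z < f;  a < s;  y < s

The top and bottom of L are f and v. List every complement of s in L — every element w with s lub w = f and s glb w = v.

c, e

Need w with s ∨ w = f and s ∧ w = v.
Checking each element gives: c, e.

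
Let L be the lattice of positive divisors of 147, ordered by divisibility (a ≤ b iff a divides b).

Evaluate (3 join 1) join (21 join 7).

21

3 ∨ 1 = 3
21 ∨ 7 = 21
3 ∨ 21 = 21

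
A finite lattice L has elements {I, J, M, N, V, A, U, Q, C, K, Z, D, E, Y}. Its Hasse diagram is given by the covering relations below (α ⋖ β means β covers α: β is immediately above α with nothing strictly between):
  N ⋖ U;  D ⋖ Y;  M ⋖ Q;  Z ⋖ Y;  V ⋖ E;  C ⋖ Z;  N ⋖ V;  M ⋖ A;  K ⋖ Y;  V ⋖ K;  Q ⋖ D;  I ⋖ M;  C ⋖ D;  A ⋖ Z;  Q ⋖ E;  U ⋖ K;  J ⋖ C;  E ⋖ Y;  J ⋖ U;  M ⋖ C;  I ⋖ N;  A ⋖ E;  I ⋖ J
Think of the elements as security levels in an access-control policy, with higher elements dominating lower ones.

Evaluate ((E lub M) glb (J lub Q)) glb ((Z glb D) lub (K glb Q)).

E ∨ M = E
J ∨ Q = D
E ∧ D = Q
Z ∧ D = C
K ∧ Q = I
C ∨ I = C
Q ∧ C = M

M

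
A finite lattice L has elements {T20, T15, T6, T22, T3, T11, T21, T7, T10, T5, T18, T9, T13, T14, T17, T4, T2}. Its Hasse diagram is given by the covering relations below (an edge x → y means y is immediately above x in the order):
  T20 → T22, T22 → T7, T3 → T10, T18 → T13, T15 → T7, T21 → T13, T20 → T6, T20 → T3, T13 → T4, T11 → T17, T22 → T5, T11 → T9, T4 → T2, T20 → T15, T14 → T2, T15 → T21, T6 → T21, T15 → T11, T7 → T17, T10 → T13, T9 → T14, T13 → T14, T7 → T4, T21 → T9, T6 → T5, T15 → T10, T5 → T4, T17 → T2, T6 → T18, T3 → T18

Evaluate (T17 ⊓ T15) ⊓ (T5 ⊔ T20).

T20

T17 ∧ T15 = T15
T5 ∨ T20 = T5
T15 ∧ T5 = T20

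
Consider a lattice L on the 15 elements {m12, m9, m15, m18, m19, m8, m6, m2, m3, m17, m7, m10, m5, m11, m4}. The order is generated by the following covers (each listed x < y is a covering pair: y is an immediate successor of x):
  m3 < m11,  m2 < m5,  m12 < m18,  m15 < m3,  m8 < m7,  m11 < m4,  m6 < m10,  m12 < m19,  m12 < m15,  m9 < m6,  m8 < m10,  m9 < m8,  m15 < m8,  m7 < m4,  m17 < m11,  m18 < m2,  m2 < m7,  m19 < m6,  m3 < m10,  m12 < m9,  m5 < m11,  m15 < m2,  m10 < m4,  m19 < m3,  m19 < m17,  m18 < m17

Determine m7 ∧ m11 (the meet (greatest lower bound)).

Common lower bounds of {m7, m11}: m12, m15, m18, m2.
The greatest among these is m2.

m2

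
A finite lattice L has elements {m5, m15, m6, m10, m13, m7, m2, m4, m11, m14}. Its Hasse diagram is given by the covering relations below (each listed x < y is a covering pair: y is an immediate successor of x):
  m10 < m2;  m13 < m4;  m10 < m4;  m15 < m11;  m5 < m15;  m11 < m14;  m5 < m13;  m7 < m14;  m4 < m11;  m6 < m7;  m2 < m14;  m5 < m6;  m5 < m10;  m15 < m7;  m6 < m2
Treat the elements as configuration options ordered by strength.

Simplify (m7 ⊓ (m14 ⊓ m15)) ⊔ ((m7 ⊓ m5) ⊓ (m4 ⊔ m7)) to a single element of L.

m15

m14 ∧ m15 = m15
m7 ∧ m15 = m15
m7 ∧ m5 = m5
m4 ∨ m7 = m14
m5 ∧ m14 = m5
m15 ∨ m5 = m15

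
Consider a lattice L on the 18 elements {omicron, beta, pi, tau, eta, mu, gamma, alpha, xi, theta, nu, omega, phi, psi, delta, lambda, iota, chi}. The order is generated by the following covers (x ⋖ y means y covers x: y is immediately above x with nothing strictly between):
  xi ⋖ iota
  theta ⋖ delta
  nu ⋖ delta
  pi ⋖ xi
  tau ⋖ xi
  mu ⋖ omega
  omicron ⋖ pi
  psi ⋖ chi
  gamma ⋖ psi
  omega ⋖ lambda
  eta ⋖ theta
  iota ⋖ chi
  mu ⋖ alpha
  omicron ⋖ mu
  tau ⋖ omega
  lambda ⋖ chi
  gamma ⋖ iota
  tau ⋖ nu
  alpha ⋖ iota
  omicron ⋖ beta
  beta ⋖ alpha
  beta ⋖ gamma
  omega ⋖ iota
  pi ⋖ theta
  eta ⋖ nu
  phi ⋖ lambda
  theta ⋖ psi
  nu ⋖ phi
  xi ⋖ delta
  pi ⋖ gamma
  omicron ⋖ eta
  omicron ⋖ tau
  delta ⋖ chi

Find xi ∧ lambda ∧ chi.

tau

Common lower bounds of {xi, lambda, chi}: omicron, tau.
The greatest among these is tau.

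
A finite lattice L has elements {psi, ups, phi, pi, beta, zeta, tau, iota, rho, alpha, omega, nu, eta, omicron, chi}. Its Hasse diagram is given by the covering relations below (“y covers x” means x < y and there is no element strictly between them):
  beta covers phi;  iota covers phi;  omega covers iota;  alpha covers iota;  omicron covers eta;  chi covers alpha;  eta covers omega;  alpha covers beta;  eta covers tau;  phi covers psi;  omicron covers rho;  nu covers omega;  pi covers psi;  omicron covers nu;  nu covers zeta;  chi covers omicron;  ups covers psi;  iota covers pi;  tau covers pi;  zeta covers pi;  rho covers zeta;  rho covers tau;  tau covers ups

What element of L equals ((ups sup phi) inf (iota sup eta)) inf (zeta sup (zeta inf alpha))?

pi

ups ∨ phi = eta
iota ∨ eta = eta
eta ∧ eta = eta
zeta ∧ alpha = pi
zeta ∨ pi = zeta
eta ∧ zeta = pi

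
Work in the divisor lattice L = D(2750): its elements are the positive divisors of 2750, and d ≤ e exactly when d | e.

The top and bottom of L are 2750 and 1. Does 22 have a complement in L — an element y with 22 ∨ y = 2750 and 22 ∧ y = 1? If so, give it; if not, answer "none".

Need y with 22 ∨ y = 2750 and 22 ∧ y = 1.
Checking each element gives: 125.

125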